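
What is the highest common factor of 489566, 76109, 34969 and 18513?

gcd(489566, 76109): 489566 = 6·76109 + 32912; 76109 = 2·32912 + 10285; 32912 = 3·10285 + 2057; 10285 = 5·2057 + 0 → 2057
gcd(2057, 34969): 34969 = 17·2057 + 0 → 2057
gcd(2057, 18513): 18513 = 9·2057 + 0 → 2057

2057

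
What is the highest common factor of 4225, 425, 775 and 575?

25

4225 = 5² · 13²; 425 = 5² · 17; 775 = 5² · 31; 575 = 5² · 23
gcd takes min exponent of each prime: 5² = 25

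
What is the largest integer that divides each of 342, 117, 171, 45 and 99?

342 = 2 · 3² · 19; 117 = 3² · 13; 171 = 3² · 19; 45 = 3² · 5; 99 = 3² · 11
gcd takes min exponent of each prime: 3² = 9

9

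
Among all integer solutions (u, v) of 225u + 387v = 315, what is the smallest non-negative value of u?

Euclid: 387 = 1·225 + 162; 225 = 1·162 + 63; 162 = 2·63 + 36; 63 = 1·36 + 27; 36 = 1·27 + 9; 27 = 3·9 + 0 → gcd = 9; 315 = 9·35.
Back-substitution yields 225·(-12) + 387·(7) = 9, so one solution is u = -12·35 = -420, v = 7·35 = 245.
Solutions in u differ by 387/9 = 43; the one in [0, 43) is -420 mod 43 = 10.

10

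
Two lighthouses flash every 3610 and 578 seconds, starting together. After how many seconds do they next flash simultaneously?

3610 = 2 · 5 · 19²; 578 = 2 · 17²
max exponents: 2 · 5 · 17² · 19² = 1043290

1043290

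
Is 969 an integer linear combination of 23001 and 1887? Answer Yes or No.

Yes

gcd(23001, 1887): 23001 = 12·1887 + 357; 1887 = 5·357 + 102; 357 = 3·102 + 51; 102 = 2·51 + 0 → 51
51 divides 969, so a solution exists.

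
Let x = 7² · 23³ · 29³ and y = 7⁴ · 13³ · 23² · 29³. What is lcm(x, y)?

max exponent per prime: 7⁴ · 13³ · 23³ · 29³ = 1565307689602111

1565307689602111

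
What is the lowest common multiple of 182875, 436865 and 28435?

182875 = 5³ · 7 · 11 · 19; 436865 = 5 · 11 · 13² · 47; 28435 = 5 · 11² · 47
lcm takes max exponent of each prime: 5³ · 7 · 11² · 13² · 19 · 47 = 15978337375

15978337375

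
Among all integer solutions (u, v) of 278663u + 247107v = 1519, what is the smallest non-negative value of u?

650

Euclid: 278663 = 1·247107 + 31556; 247107 = 7·31556 + 26215; 31556 = 1·26215 + 5341; 26215 = 4·5341 + 4851; 5341 = 1·4851 + 490; 4851 = 9·490 + 441; 490 = 1·441 + 49; 441 = 9·49 + 0 → gcd = 49; 1519 = 49·31.
Back-substitution yields 278663·(509) + 247107·(-574) = 49, so one solution is u = 509·31 = 15779, v = -574·31 = -17794.
Solutions in u differ by 247107/49 = 5043; the one in [0, 5043) is 15779 mod 5043 = 650.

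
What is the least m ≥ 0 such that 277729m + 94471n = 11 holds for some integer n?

Euclid: 277729 = 2·94471 + 88787; 94471 = 1·88787 + 5684; 88787 = 15·5684 + 3527; 5684 = 1·3527 + 2157; 3527 = 1·2157 + 1370; 2157 = 1·1370 + 787; 1370 = 1·787 + 583; 787 = 1·583 + 204; 583 = 2·204 + 175; 204 = 1·175 + 29; 175 = 6·29 + 1; 29 = 29·1 + 0 → gcd = 1; 11 = 1·11.
Back-substitution yields 277729·(3241) + 94471·(-9528) = 1, so one solution is m = 3241·11 = 35651, n = -9528·11 = -104808.
Solutions in m differ by 94471/1 = 94471; the one in [0, 94471) is 35651 mod 94471 = 35651.

35651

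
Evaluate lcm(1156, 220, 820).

lcm(1156, 220) = 1156·220/gcd = 254320/4 = 63580
lcm(63580, 820) = 63580·820/gcd = 52135600/20 = 2606780

2606780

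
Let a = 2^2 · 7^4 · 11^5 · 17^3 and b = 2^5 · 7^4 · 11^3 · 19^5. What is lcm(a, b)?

150529054260379825184

max exponent per prime: 2^5 · 7^4 · 11^5 · 17^3 · 19^5 = 150529054260379825184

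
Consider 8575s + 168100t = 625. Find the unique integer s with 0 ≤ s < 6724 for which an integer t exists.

5195

Reduce mod 168100: 8575s ≡ 625 (mod 168100). With g = gcd(8575, 168100) = 25 dividing 625, divide through: 343s ≡ 25 (mod 6724).
Since gcd(343, 6724) = 1, s ≡ 25·(343)⁻¹ ≡ 5195 (mod 6724). Smallest non-negative: 5195.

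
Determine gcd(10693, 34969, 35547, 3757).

gcd(10693, 34969): 34969 = 3·10693 + 2890; 10693 = 3·2890 + 2023; 2890 = 1·2023 + 867; 2023 = 2·867 + 289; 867 = 3·289 + 0 → 289
gcd(289, 35547): 35547 = 123·289 + 0 → 289
gcd(289, 3757): 3757 = 13·289 + 0 → 289

289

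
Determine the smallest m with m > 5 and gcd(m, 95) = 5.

10

95 = 5·19. Any m with gcd(m, 95) = 5 is a multiple of 5, say 5s, with s coprime to 19.
Need s > 5/5, so s ≥ 2. First s ≥ 2 with gcd(s, 19) = 1 is s = 2. Thus m = 5·2 = 10.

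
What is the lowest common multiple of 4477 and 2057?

76109

gcd first: 4477 = 2·2057 + 363; 2057 = 5·363 + 242; 363 = 1·242 + 121; 242 = 2·121 + 0 → gcd = 121
lcm = 4477·2057/gcd = 9209189/121 = 76109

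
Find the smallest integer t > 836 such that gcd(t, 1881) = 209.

1045

1881 = 209·9. Any t with gcd(t, 1881) = 209 is a multiple of 209, say 209s, with s coprime to 9.
Need s > 836/209, so s ≥ 5. First s ≥ 5 with gcd(s, 9) = 1 is s = 5. Thus t = 209·5 = 1045.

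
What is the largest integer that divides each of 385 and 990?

Euclid: 990 = 2·385 + 220; 385 = 1·220 + 165; 220 = 1·165 + 55; 165 = 3·55 + 0. Last nonzero remainder: 55.

55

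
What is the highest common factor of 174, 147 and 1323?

gcd(174, 147): 174 = 1·147 + 27; 147 = 5·27 + 12; 27 = 2·12 + 3; 12 = 4·3 + 0 → 3
gcd(3, 1323): 1323 = 441·3 + 0 → 3

3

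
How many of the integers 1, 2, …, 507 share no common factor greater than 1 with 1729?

Prime factors of 1729: 7, 13, 19. Count integers ≤ 507 divisible by none of them.
By inclusion–exclusion: 507 − ⌊507/7⌋ − ⌊507/13⌋ − ⌊507/19⌋ + ⌊507/91⌋ + ⌊507/133⌋ + ⌊507/247⌋ − ⌊507/1729⌋ = 380.

380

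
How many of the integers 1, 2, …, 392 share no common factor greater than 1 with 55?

Prime factors of 55: 5, 11. Count integers ≤ 392 divisible by none of them.
By inclusion–exclusion: 392 − ⌊392/5⌋ − ⌊392/11⌋ + ⌊392/55⌋ = 286.

286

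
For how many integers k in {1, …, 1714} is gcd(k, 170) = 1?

646

Prime factors of 170: 2, 5, 17. Count integers ≤ 1714 divisible by none of them.
By inclusion–exclusion: 1714 − ⌊1714/2⌋ − ⌊1714/5⌋ − ⌊1714/17⌋ + ⌊1714/10⌋ + ⌊1714/34⌋ + ⌊1714/85⌋ − ⌊1714/170⌋ = 646.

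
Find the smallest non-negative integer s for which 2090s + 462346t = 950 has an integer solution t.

6637

gcd(2090, 462346) = 38 (Euclid: 462346 = 221·2090 + 456; 2090 = 4·456 + 266; 456 = 1·266 + 190; 266 = 1·190 + 76; 190 = 2·76 + 38; 76 = 2·38 + 0), and 38 | 950.
Extended Euclid: 2090·(-5088) + 462346·(23) = 38. Scale by 25: s₀ = -127200.
General solution s = s₀ + 12167k; reducing mod 12167 gives s = 6637 (and t = -30).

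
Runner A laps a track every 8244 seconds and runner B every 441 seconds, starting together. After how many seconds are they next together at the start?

403956

gcd first: 8244 = 18·441 + 306; 441 = 1·306 + 135; 306 = 2·135 + 36; 135 = 3·36 + 27; 36 = 1·27 + 9; 27 = 3·9 + 0 → gcd = 9
lcm = 8244·441/gcd = 3635604/9 = 403956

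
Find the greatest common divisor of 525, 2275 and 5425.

175

gcd(525, 2275): 2275 = 4·525 + 175; 525 = 3·175 + 0 → 175
gcd(175, 5425): 5425 = 31·175 + 0 → 175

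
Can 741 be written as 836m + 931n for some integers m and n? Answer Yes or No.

Yes

By Bézout, 836m + 931n = 741 has integer solutions iff gcd(836, 931) | 741.
Euclid: 931 = 1·836 + 95; 836 = 8·95 + 76; 95 = 1·76 + 19; 76 = 4·19 + 0. gcd = 19; 741 mod 19 = 0. Yes.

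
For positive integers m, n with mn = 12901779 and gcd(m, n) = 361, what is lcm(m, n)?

35739

For any two positive integers, gcd × lcm equals their product. Hence lcm = 12901779 / 361 = 35739.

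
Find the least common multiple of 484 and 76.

9196

gcd first: 484 = 6·76 + 28; 76 = 2·28 + 20; 28 = 1·20 + 8; 20 = 2·8 + 4; 8 = 2·4 + 0 → gcd = 4
lcm = 484·76/gcd = 36784/4 = 9196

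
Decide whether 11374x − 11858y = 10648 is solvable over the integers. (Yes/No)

gcd(11374, 11858): 11858 = 1·11374 + 484; 11374 = 23·484 + 242; 484 = 2·242 + 0 → 242
242 divides 10648, so a solution exists.

Yes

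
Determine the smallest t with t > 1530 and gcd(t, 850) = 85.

1615

Multiples of 85 above 1530: 85·19, 85·20, … . Need the cofactor coprime to 850/85 = 10.
Checking s = 19, 20, … the first with gcd(s, 10) = 1 is s = 19, giving 1615.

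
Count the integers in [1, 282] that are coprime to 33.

171

Prime factors of 33: 3, 11. Count integers ≤ 282 divisible by none of them.
By inclusion–exclusion: 282 − ⌊282/3⌋ − ⌊282/11⌋ + ⌊282/33⌋ = 171.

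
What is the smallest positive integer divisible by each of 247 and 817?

10621

gcd first: 817 = 3·247 + 76; 247 = 3·76 + 19; 76 = 4·19 + 0 → gcd = 19
lcm = 247·817/gcd = 201799/19 = 10621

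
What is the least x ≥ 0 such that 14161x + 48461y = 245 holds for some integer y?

770

gcd(14161, 48461) = 49 (Euclid: 48461 = 3·14161 + 5978; 14161 = 2·5978 + 2205; 5978 = 2·2205 + 1568; 2205 = 1·1568 + 637; 1568 = 2·637 + 294; 637 = 2·294 + 49; 294 = 6·49 + 0), and 49 | 245.
Extended Euclid: 14161·(154) + 48461·(-45) = 49. Scale by 5: x₀ = 770.
General solution x = x₀ + 989t; reducing mod 989 gives x = 770 (and y = -225).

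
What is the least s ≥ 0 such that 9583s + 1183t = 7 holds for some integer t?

10

Euclid: 9583 = 8·1183 + 119; 1183 = 9·119 + 112; 119 = 1·112 + 7; 112 = 16·7 + 0 → gcd = 7; 7 = 7·1.
Back-substitution yields 9583·(10) + 1183·(-81) = 7, so one solution is s = 10·1 = 10, t = -81·1 = -81.
Solutions in s differ by 1183/7 = 169; the one in [0, 169) is 10 mod 169 = 10.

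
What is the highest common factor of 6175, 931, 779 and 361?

19

6175 = 5² · 13 · 19; 931 = 7² · 19; 779 = 19 · 41; 361 = 19²
gcd takes min exponent of each prime: 19 = 19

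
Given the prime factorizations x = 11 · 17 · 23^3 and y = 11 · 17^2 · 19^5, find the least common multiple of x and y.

95772768278407

max exponent per prime: 11 · 17^2 · 19^5 · 23^3 = 95772768278407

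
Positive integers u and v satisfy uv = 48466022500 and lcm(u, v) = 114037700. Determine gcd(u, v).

425

From gcd × lcm = uv: gcd = 48466022500 / 114037700 = 425.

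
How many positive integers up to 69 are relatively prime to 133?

133 = 7·19. Inclusion–exclusion on these primes:
69 − ⌊69/7⌋ − ⌊69/19⌋ + ⌊69/133⌋ = 57

57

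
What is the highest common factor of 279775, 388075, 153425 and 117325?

279775 = 5² · 19² · 31; 388075 = 5² · 19² · 43; 153425 = 5² · 17 · 19²; 117325 = 5² · 13 · 19²
gcd takes min exponent of each prime: 5² · 19² = 9025

9025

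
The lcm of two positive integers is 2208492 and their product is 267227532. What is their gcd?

From gcd × lcm = ab: gcd = 267227532 / 2208492 = 121.

121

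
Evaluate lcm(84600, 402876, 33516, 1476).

1902038027400

84600 = 2³ · 3² · 5² · 47; 402876 = 2² · 3² · 19² · 31; 33516 = 2² · 3² · 7² · 19; 1476 = 2² · 3² · 41
lcm takes max exponent of each prime: 2³ · 3² · 5² · 7² · 19² · 31 · 41 · 47 = 1902038027400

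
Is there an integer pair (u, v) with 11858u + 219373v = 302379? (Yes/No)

Yes

By Bézout, 11858u + 219373v = 302379 has integer solutions iff gcd(11858, 219373) | 302379.
Euclid: 219373 = 18·11858 + 5929; 11858 = 2·5929 + 0. gcd = 5929; 302379 mod 5929 = 0. Yes.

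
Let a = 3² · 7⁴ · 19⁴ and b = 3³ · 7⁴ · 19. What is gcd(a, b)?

min exponent per shared prime: 3² · 7⁴ · 19 = 410571

410571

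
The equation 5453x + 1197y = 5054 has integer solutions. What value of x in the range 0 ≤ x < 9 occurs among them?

gcd(5453, 1197) = 133 (Euclid: 5453 = 4·1197 + 665; 1197 = 1·665 + 532; 665 = 1·532 + 133; 532 = 4·133 + 0), and 133 | 5054.
Extended Euclid: 5453·(2) + 1197·(-9) = 133. Scale by 38: x₀ = 76.
General solution x = x₀ + 9t; reducing mod 9 gives x = 4 (and y = -14).

4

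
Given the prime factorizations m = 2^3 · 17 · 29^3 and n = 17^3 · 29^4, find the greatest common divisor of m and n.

min exponent per shared prime: 17 · 29^3 = 414613

414613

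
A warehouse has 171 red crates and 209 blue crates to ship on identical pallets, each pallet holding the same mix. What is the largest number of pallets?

19

Euclid: 209 = 1·171 + 38; 171 = 4·38 + 19; 38 = 2·19 + 0. Last nonzero remainder: 19.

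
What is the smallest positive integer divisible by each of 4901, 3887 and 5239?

4901 = 13² · 29; 3887 = 13² · 23; 5239 = 13² · 31
lcm takes max exponent of each prime: 13² · 23 · 29 · 31 = 3494413

3494413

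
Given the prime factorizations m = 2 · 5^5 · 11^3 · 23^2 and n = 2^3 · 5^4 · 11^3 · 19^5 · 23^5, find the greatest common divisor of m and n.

min exponent per shared prime: 2 · 5^4 · 11^3 · 23^2 = 880123750

880123750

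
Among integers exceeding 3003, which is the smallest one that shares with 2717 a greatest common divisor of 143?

Multiples of 143 above 3003: 143·22, 143·23, … . Need the cofactor coprime to 2717/143 = 19.
Checking s = 22, 23, … the first with gcd(s, 19) = 1 is s = 22, giving 3146.

3146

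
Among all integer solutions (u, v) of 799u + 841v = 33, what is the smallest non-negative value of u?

Euclid: 841 = 1·799 + 42; 799 = 19·42 + 1; 42 = 42·1 + 0 → gcd = 1; 33 = 1·33.
Back-substitution yields 799·(20) + 841·(-19) = 1, so one solution is u = 20·33 = 660, v = -19·33 = -627.
Solutions in u differ by 841/1 = 841; the one in [0, 841) is 660 mod 841 = 660.

660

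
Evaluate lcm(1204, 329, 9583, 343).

3795979628

1204 = 2² · 7 · 43; 329 = 7 · 47; 9583 = 7 · 37²; 343 = 7³
lcm takes max exponent of each prime: 2² · 7³ · 37² · 43 · 47 = 3795979628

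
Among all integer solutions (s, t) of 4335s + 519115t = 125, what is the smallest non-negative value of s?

11975

gcd(4335, 519115) = 5 (Euclid: 519115 = 119·4335 + 3250; 4335 = 1·3250 + 1085; 3250 = 2·1085 + 1080; 1085 = 1·1080 + 5; 1080 = 216·5 + 0), and 5 | 125.
Extended Euclid: 4335·(479) + 519115·(-4) = 5. Scale by 25: s₀ = 11975.
General solution s = s₀ + 103823k; reducing mod 103823 gives s = 11975 (and t = -100).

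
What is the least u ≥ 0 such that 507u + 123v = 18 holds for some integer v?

34

Reduce mod 123: 507u ≡ 18 (mod 123). With g = gcd(507, 123) = 3 dividing 18, divide through: 169u ≡ 6 (mod 41).
Since gcd(169, 41) = 1, u ≡ 6·(169)⁻¹ ≡ 34 (mod 41). Smallest non-negative: 34.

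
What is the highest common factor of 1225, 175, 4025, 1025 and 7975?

gcd(1225, 175): 1225 = 7·175 + 0 → 175
gcd(175, 4025): 4025 = 23·175 + 0 → 175
gcd(175, 1025): 1025 = 5·175 + 150; 175 = 1·150 + 25; 150 = 6·25 + 0 → 25
gcd(25, 7975): 7975 = 319·25 + 0 → 25

25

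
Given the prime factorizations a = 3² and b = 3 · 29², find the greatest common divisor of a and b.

3

min exponent per shared prime: 3 = 3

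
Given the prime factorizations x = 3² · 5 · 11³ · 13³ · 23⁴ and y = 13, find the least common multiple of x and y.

max exponent per prime: 3² · 5 · 11³ · 13³ · 23⁴ = 36824085498915

36824085498915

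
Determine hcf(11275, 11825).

275

11275 = 5² · 11 · 41
11825 = 5² · 11 · 43
Common: 5² · 11 = 275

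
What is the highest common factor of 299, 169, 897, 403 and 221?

13

299 = 13 · 23; 169 = 13²; 897 = 3 · 13 · 23; 403 = 13 · 31; 221 = 13 · 17
gcd takes min exponent of each prime: 13 = 13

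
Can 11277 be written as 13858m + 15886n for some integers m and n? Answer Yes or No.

gcd(13858, 15886): 15886 = 1·13858 + 2028; 13858 = 6·2028 + 1690; 2028 = 1·1690 + 338; 1690 = 5·338 + 0 → 338
338 does not divide 11277, so a solution does not exist.

No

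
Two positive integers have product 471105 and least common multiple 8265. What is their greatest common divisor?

From gcd × lcm = uv: gcd = 471105 / 8265 = 57.

57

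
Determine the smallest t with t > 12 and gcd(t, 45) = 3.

gcd(t, 45) = 3 forces 3 | t; write t = 3s. Then gcd(3s, 3·15) = 3·gcd(s, 15), so need gcd(s, 15) = 1.
3s > 12 gives s ≥ 5. The least s ≥ 5 coprime to 15 is 7, so t = 3·7 = 21.

21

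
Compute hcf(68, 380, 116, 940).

gcd(68, 380): 380 = 5·68 + 40; 68 = 1·40 + 28; 40 = 1·28 + 12; 28 = 2·12 + 4; 12 = 3·4 + 0 → 4
gcd(4, 116): 116 = 29·4 + 0 → 4
gcd(4, 940): 940 = 235·4 + 0 → 4

4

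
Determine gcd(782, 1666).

Euclid: 1666 = 2·782 + 102; 782 = 7·102 + 68; 102 = 1·68 + 34; 68 = 2·34 + 0. Last nonzero remainder: 34.

34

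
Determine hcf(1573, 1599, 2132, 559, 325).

1573 = 11² · 13; 1599 = 3 · 13 · 41; 2132 = 2² · 13 · 41; 559 = 13 · 43; 325 = 5² · 13
gcd takes min exponent of each prime: 13 = 13

13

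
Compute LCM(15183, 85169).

184731561

gcd first: 85169 = 5·15183 + 9254; 15183 = 1·9254 + 5929; 9254 = 1·5929 + 3325; 5929 = 1·3325 + 2604; 3325 = 1·2604 + 721; 2604 = 3·721 + 441; 721 = 1·441 + 280; 441 = 1·280 + 161; 280 = 1·161 + 119; 161 = 1·119 + 42; 119 = 2·42 + 35; 42 = 1·35 + 7; 35 = 5·7 + 0 → gcd = 7
lcm = 15183·85169/gcd = 1293120927/7 = 184731561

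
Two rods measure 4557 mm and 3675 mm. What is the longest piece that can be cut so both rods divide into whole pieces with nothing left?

147

Euclid: 4557 = 1·3675 + 882; 3675 = 4·882 + 147; 882 = 6·147 + 0. Last nonzero remainder: 147.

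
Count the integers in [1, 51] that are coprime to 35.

Prime factors of 35: 5, 7. Count integers ≤ 51 divisible by none of them.
By inclusion–exclusion: 51 − ⌊51/5⌋ − ⌊51/7⌋ + ⌊51/35⌋ = 35.

35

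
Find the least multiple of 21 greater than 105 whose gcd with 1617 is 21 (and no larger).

Multiples of 21 above 105: 21·6, 21·7, … . Need the cofactor coprime to 1617/21 = 77.
Checking s = 6, 7, … the first with gcd(s, 77) = 1 is s = 6, giving 126.

126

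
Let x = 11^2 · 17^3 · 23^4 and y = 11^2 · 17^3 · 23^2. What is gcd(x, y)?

min exponent per shared prime: 11^2 · 17^3 · 23^2 = 314476217

314476217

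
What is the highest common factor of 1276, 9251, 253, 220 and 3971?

1276 = 2² · 11 · 29; 9251 = 11 · 29²; 253 = 11 · 23; 220 = 2² · 5 · 11; 3971 = 11 · 19²
gcd takes min exponent of each prime: 11 = 11

11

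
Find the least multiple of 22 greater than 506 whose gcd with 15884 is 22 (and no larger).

Multiples of 22 above 506: 22·24, 22·25, … . Need the cofactor coprime to 15884/22 = 722.
Checking s = 24, 25, … the first with gcd(s, 722) = 1 is s = 25, giving 550.

550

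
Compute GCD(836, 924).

836 = 2² · 11 · 19
924 = 2² · 3 · 7 · 11
Common: 2² · 11 = 44

44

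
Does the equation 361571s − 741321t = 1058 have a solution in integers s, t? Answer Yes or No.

No

gcd(361571, 741321): 741321 = 2·361571 + 18179; 361571 = 19·18179 + 16170; 18179 = 1·16170 + 2009; 16170 = 8·2009 + 98; 2009 = 20·98 + 49; 98 = 2·49 + 0 → 49
49 does not divide 1058, so a solution does not exist.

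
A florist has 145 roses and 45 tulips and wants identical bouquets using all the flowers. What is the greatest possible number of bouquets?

Euclid: 145 = 3·45 + 10; 45 = 4·10 + 5; 10 = 2·5 + 0. Last nonzero remainder: 5.

5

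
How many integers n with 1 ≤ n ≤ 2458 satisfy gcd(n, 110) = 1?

893

Prime factors of 110: 2, 5, 11. Count integers ≤ 2458 divisible by none of them.
By inclusion–exclusion: 2458 − ⌊2458/2⌋ − ⌊2458/5⌋ − ⌊2458/11⌋ + ⌊2458/10⌋ + ⌊2458/22⌋ + ⌊2458/55⌋ − ⌊2458/110⌋ = 893.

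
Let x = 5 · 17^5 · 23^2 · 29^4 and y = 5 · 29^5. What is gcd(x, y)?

3536405

min exponent per shared prime: 5 · 29^4 = 3536405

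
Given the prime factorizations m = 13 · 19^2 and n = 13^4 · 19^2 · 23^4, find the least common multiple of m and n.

2885306507161

max exponent per prime: 13^4 · 19^2 · 23^4 = 2885306507161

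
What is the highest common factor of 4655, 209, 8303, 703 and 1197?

gcd(4655, 209): 4655 = 22·209 + 57; 209 = 3·57 + 38; 57 = 1·38 + 19; 38 = 2·19 + 0 → 19
gcd(19, 8303): 8303 = 437·19 + 0 → 19
gcd(19, 703): 703 = 37·19 + 0 → 19
gcd(19, 1197): 1197 = 63·19 + 0 → 19

19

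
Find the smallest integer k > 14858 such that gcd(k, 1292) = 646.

16150

gcd(k, 1292) = 646 forces 646 | k; write k = 646s. Then gcd(646s, 646·2) = 646·gcd(s, 2), so need gcd(s, 2) = 1.
646s > 14858 gives s ≥ 24. The least s ≥ 24 coprime to 2 is 25, so k = 646·25 = 16150.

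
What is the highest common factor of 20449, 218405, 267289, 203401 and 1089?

20449 = 11² · 13²; 218405 = 5 · 11² · 19²; 267289 = 11² · 47²; 203401 = 11² · 41²; 1089 = 3² · 11²
gcd takes min exponent of each prime: 11² = 121

121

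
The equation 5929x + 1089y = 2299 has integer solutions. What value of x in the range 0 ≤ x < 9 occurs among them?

Euclid: 5929 = 5·1089 + 484; 1089 = 2·484 + 121; 484 = 4·121 + 0 → gcd = 121; 2299 = 121·19.
Back-substitution yields 5929·(-2) + 1089·(11) = 121, so one solution is x = -2·19 = -38, y = 11·19 = 209.
Solutions in x differ by 1089/121 = 9; the one in [0, 9) is -38 mod 9 = 7.

7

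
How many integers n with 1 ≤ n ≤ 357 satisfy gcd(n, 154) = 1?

154 = 2·7·11. Inclusion–exclusion on these primes:
357 − ⌊357/2⌋ − ⌊357/7⌋ − ⌊357/11⌋ + ⌊357/14⌋ + ⌊357/22⌋ + ⌊357/77⌋ − ⌊357/154⌋ = 139

139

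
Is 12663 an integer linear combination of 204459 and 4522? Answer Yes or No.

No

gcd(204459, 4522): 204459 = 45·4522 + 969; 4522 = 4·969 + 646; 969 = 1·646 + 323; 646 = 2·323 + 0 → 323
323 does not divide 12663, so a solution does not exist.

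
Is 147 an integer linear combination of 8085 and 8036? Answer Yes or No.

Yes

gcd(8085, 8036): 8085 = 1·8036 + 49; 8036 = 164·49 + 0 → 49
49 divides 147, so a solution exists.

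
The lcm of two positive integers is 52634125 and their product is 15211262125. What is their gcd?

From gcd × lcm = pq: gcd = 15211262125 / 52634125 = 289.

289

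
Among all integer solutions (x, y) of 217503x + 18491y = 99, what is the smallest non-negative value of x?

1365

Reduce mod 18491: 217503x ≡ 99 (mod 18491). With g = gcd(217503, 18491) = 11 dividing 99, divide through: 19773x ≡ 9 (mod 1681).
Since gcd(19773, 1681) = 1, x ≡ 9·(19773)⁻¹ ≡ 1365 (mod 1681). Smallest non-negative: 1365.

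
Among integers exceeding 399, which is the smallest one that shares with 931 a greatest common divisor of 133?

Multiples of 133 above 399: 133·4, 133·5, … . Need the cofactor coprime to 931/133 = 7.
Checking s = 4, 5, … the first with gcd(s, 7) = 1 is s = 4, giving 532.

532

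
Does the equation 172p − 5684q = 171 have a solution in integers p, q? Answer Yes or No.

By Bézout, 172p − 5684q = 171 has integer solutions iff gcd(172, 5684) | 171.
Euclid: 5684 = 33·172 + 8; 172 = 21·8 + 4; 8 = 2·4 + 0. gcd = 4; 171 mod 4 = 3. No.

No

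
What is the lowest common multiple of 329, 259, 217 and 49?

329 = 7 · 47; 259 = 7 · 37; 217 = 7 · 31; 49 = 7²
lcm takes max exponent of each prime: 7² · 31 · 37 · 47 = 2641541

2641541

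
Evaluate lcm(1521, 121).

184041

1521 = 3² · 13²; 121 = 11²
max exponents: 3² · 11² · 13² = 184041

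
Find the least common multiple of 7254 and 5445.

gcd first: 7254 = 1·5445 + 1809; 5445 = 3·1809 + 18; 1809 = 100·18 + 9; 18 = 2·9 + 0 → gcd = 9
lcm = 7254·5445/gcd = 39498030/9 = 4388670

4388670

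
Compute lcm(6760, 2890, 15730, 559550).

13227227070200

6760 = 2³ · 5 · 13²; 2890 = 2 · 5 · 17²; 15730 = 2 · 5 · 11² · 13; 559550 = 2 · 5² · 19² · 31
lcm takes max exponent of each prime: 2³ · 5² · 11² · 13² · 17² · 19² · 31 = 13227227070200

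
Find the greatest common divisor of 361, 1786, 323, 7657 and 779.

19

gcd(361, 1786): 1786 = 4·361 + 342; 361 = 1·342 + 19; 342 = 18·19 + 0 → 19
gcd(19, 323): 323 = 17·19 + 0 → 19
gcd(19, 7657): 7657 = 403·19 + 0 → 19
gcd(19, 779): 779 = 41·19 + 0 → 19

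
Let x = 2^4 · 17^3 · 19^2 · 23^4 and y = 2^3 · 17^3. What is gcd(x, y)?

39304

min exponent per shared prime: 2^3 · 17^3 = 39304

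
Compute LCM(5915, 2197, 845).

76895

5915 = 5 · 7 · 13²; 2197 = 13³; 845 = 5 · 13²
lcm takes max exponent of each prime: 5 · 7 · 13³ = 76895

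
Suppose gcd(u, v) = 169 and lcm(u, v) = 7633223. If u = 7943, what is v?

162409

u·v = gcd·lcm = 169·7633223 = 1290014687, so v = 1290014687/7943 = 162409.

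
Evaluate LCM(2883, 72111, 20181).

2883 = 3 · 31²; 72111 = 3 · 13 · 43²; 20181 = 3 · 7 · 31²
lcm takes max exponent of each prime: 3 · 7 · 13 · 31² · 43² = 485090697

485090697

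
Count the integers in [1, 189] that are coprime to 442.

82

442 = 2·13·17. Inclusion–exclusion on these primes:
189 − ⌊189/2⌋ − ⌊189/13⌋ − ⌊189/17⌋ + ⌊189/26⌋ + ⌊189/34⌋ + ⌊189/221⌋ − ⌊189/442⌋ = 82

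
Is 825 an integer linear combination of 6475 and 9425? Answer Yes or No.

Yes

By Bézout, 6475u − 9425v = 825 has integer solutions iff gcd(6475, 9425) | 825.
Euclid: 9425 = 1·6475 + 2950; 6475 = 2·2950 + 575; 2950 = 5·575 + 75; 575 = 7·75 + 50; 75 = 1·50 + 25; 50 = 2·25 + 0. gcd = 25; 825 mod 25 = 0. Yes.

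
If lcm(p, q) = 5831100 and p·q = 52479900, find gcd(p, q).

9

gcd·lcm = product, so gcd = 52479900/5831100 = 9.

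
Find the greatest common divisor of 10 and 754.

Euclid: 754 = 75·10 + 4; 10 = 2·4 + 2; 4 = 2·2 + 0. Last nonzero remainder: 2.

2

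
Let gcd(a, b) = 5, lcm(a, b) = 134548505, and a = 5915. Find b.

113735

a·b = gcd·lcm = 5·134548505 = 672742525, so b = 672742525/5915 = 113735.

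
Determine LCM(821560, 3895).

821560 = 2³ · 5 · 19 · 23 · 47; 3895 = 5 · 19 · 41
max exponents: 2³ · 5 · 19 · 23 · 41 · 47 = 33683960

33683960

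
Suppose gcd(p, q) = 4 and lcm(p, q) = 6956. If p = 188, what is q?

p·q = gcd·lcm = 4·6956 = 27824, so q = 27824/188 = 148.

148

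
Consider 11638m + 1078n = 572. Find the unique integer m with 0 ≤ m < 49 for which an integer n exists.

Reduce mod 1078: 11638m ≡ 572 (mod 1078). With g = gcd(11638, 1078) = 22 dividing 572, divide through: 529m ≡ 26 (mod 49).
Since gcd(529, 49) = 1, m ≡ 26·(529)⁻¹ ≡ 17 (mod 49). Smallest non-negative: 17.

17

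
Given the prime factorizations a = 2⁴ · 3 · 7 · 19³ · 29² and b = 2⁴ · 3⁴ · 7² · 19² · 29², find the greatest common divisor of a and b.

102009936

min exponent per shared prime: 2⁴ · 3 · 7 · 19² · 29² = 102009936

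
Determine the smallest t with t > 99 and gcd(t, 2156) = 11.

121

2156 = 11·196. Any t with gcd(t, 2156) = 11 is a multiple of 11, say 11s, with s coprime to 196.
Need s > 99/11, so s ≥ 10. First s ≥ 10 with gcd(s, 196) = 1 is s = 11. Thus t = 11·11 = 121.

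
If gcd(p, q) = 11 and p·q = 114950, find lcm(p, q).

10450

Since gcd(p,q)·lcm(p,q) = pq, lcm = 114950/11 = 10450.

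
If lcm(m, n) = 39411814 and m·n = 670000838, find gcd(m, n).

gcd·lcm = product, so gcd = 670000838/39411814 = 17.

17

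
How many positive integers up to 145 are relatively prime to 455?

455 = 5·7·13. Inclusion–exclusion on these primes:
145 − ⌊145/5⌋ − ⌊145/7⌋ − ⌊145/13⌋ + ⌊145/35⌋ + ⌊145/65⌋ + ⌊145/91⌋ − ⌊145/455⌋ = 92

92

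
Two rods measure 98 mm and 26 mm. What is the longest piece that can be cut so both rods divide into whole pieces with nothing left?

2

Euclid: 98 = 3·26 + 20; 26 = 1·20 + 6; 20 = 3·6 + 2; 6 = 3·2 + 0. Last nonzero remainder: 2.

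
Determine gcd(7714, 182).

Euclid: 7714 = 42·182 + 70; 182 = 2·70 + 42; 70 = 1·42 + 28; 42 = 1·28 + 14; 28 = 2·14 + 0. Last nonzero remainder: 14.

14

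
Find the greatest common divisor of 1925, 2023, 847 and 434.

7

gcd(1925, 2023): 2023 = 1·1925 + 98; 1925 = 19·98 + 63; 98 = 1·63 + 35; 63 = 1·35 + 28; 35 = 1·28 + 7; 28 = 4·7 + 0 → 7
gcd(7, 847): 847 = 121·7 + 0 → 7
gcd(7, 434): 434 = 62·7 + 0 → 7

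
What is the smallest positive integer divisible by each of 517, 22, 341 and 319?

929566

lcm(517, 22) = 517·22/gcd = 11374/11 = 1034
lcm(1034, 341) = 1034·341/gcd = 352594/11 = 32054
lcm(32054, 319) = 32054·319/gcd = 10225226/11 = 929566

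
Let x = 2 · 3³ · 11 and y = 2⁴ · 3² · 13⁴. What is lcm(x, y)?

135721872

max exponent per prime: 2⁴ · 3³ · 11 · 13⁴ = 135721872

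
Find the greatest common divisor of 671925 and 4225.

Euclid: 671925 = 159·4225 + 150; 4225 = 28·150 + 25; 150 = 6·25 + 0. Last nonzero remainder: 25.

25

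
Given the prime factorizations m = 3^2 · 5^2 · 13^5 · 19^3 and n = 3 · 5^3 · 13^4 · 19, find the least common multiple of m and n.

2865036022875

max exponent per prime: 3^2 · 5^3 · 13^5 · 19^3 = 2865036022875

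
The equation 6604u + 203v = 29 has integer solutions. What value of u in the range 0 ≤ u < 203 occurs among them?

Reduce mod 203: 6604u ≡ 29 (mod 203). With g = gcd(6604, 203) = 1 dividing 29, divide through: 6604u ≡ 29 (mod 203).
Since gcd(6604, 203) = 1, u ≡ 29·(6604)⁻¹ ≡ 145 (mod 203). Smallest non-negative: 145.

145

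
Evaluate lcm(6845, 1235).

1690715

gcd first: 6845 = 5·1235 + 670; 1235 = 1·670 + 565; 670 = 1·565 + 105; 565 = 5·105 + 40; 105 = 2·40 + 25; 40 = 1·25 + 15; 25 = 1·15 + 10; 15 = 1·10 + 5; 10 = 2·5 + 0 → gcd = 5
lcm = 6845·1235/gcd = 8453575/5 = 1690715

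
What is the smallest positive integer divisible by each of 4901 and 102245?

2965105

gcd first: 102245 = 20·4901 + 4225; 4901 = 1·4225 + 676; 4225 = 6·676 + 169; 676 = 4·169 + 0 → gcd = 169
lcm = 4901·102245/gcd = 501102745/169 = 2965105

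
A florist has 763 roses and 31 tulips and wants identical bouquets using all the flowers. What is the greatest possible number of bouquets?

Euclid: 763 = 24·31 + 19; 31 = 1·19 + 12; 19 = 1·12 + 7; 12 = 1·7 + 5; 7 = 1·5 + 2; 5 = 2·2 + 1; 2 = 2·1 + 0. Last nonzero remainder: 1.

1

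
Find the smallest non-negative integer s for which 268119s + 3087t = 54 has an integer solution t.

Reduce mod 3087: 268119s ≡ 54 (mod 3087). With g = gcd(268119, 3087) = 9 dividing 54, divide through: 29791s ≡ 6 (mod 343).
Since gcd(29791, 343) = 1, s ≡ 6·(29791)⁻¹ ≡ 288 (mod 343). Smallest non-negative: 288.

288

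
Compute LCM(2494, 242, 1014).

152999418

lcm(2494, 242) = 2494·242/gcd = 603548/2 = 301774
lcm(301774, 1014) = 301774·1014/gcd = 305998836/2 = 152999418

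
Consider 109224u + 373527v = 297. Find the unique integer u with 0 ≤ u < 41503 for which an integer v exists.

gcd(109224, 373527) = 9 (Euclid: 373527 = 3·109224 + 45855; 109224 = 2·45855 + 17514; 45855 = 2·17514 + 10827; 17514 = 1·10827 + 6687; 10827 = 1·6687 + 4140; 6687 = 1·4140 + 2547; 4140 = 1·2547 + 1593; 2547 = 1·1593 + 954; 1593 = 1·954 + 639; 954 = 1·639 + 315; 639 = 2·315 + 9; 315 = 35·9 + 0), and 9 | 297.
Extended Euclid: 109224·(-1173) + 373527·(343) = 9. Scale by 33: u₀ = -38709.
General solution u = u₀ + 41503t; reducing mod 41503 gives u = 2794 (and v = -817).

2794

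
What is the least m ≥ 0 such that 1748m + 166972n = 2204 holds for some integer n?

Reduce mod 166972: 1748m ≡ 2204 (mod 166972). With g = gcd(1748, 166972) = 76 dividing 2204, divide through: 23m ≡ 29 (mod 2197).
Since gcd(23, 2197) = 1, m ≡ 29·(23)⁻¹ ≡ 1052 (mod 2197). Smallest non-negative: 1052.

1052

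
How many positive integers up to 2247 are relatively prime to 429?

429 = 3·11·13. Inclusion–exclusion on these primes:
2247 − ⌊2247/3⌋ − ⌊2247/11⌋ − ⌊2247/13⌋ + ⌊2247/33⌋ + ⌊2247/39⌋ + ⌊2247/143⌋ − ⌊2247/429⌋ = 1257

1257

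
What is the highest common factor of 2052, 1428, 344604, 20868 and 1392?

gcd(2052, 1428): 2052 = 1·1428 + 624; 1428 = 2·624 + 180; 624 = 3·180 + 84; 180 = 2·84 + 12; 84 = 7·12 + 0 → 12
gcd(12, 344604): 344604 = 28717·12 + 0 → 12
gcd(12, 20868): 20868 = 1739·12 + 0 → 12
gcd(12, 1392): 1392 = 116·12 + 0 → 12

12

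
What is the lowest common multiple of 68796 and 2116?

68796 = 2² · 3³ · 7² · 13; 2116 = 2² · 23²
max exponents: 2² · 3³ · 7² · 13 · 23² = 36393084

36393084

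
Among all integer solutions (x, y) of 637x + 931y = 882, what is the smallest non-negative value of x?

Reduce mod 931: 637x ≡ 882 (mod 931). With g = gcd(637, 931) = 49 dividing 882, divide through: 13x ≡ 18 (mod 19).
Since gcd(13, 19) = 1, x ≡ 18·(13)⁻¹ ≡ 16 (mod 19). Smallest non-negative: 16.

16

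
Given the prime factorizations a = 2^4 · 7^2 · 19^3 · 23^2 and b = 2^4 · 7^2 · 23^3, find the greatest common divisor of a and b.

414736

min exponent per shared prime: 2^4 · 7^2 · 23^2 = 414736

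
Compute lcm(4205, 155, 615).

4205 = 5 · 29²; 155 = 5 · 31; 615 = 3 · 5 · 41
lcm takes max exponent of each prime: 3 · 5 · 29² · 31 · 41 = 16033665

16033665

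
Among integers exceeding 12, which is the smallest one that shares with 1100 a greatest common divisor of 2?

gcd(t, 1100) = 2 forces 2 | t; write t = 2s. Then gcd(2s, 2·550) = 2·gcd(s, 550), so need gcd(s, 550) = 1.
2s > 12 gives s ≥ 7. The least s ≥ 7 coprime to 550 is 7, so t = 2·7 = 14.

14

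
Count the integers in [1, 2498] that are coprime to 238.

1008

238 = 2·7·17. Inclusion–exclusion on these primes:
2498 − ⌊2498/2⌋ − ⌊2498/7⌋ − ⌊2498/17⌋ + ⌊2498/14⌋ + ⌊2498/34⌋ + ⌊2498/119⌋ − ⌊2498/238⌋ = 1008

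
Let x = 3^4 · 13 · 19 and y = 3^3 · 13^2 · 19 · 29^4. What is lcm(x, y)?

max exponent per prime: 3^4 · 13^2 · 19 · 29^4 = 183957422571

183957422571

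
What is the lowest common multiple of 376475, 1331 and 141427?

585681028075

376475 = 5² · 11 · 37²; 1331 = 11³; 141427 = 11 · 13 · 23 · 43
lcm takes max exponent of each prime: 5² · 11³ · 13 · 23 · 37² · 43 = 585681028075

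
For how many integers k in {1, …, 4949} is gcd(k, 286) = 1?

2077

Prime factors of 286: 2, 11, 13. Count integers ≤ 4949 divisible by none of them.
By inclusion–exclusion: 4949 − ⌊4949/2⌋ − ⌊4949/11⌋ − ⌊4949/13⌋ + ⌊4949/22⌋ + ⌊4949/26⌋ + ⌊4949/143⌋ − ⌊4949/286⌋ = 2077.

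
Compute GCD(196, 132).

Euclid: 196 = 1·132 + 64; 132 = 2·64 + 4; 64 = 16·4 + 0. Last nonzero remainder: 4.

4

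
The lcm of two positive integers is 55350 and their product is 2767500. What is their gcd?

gcd·lcm = product, so gcd = 2767500/55350 = 50.

50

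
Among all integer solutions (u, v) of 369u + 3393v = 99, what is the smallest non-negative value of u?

Euclid: 3393 = 9·369 + 72; 369 = 5·72 + 9; 72 = 8·9 + 0 → gcd = 9; 99 = 9·11.
Back-substitution yields 369·(46) + 3393·(-5) = 9, so one solution is u = 46·11 = 506, v = -5·11 = -55.
Solutions in u differ by 3393/9 = 377; the one in [0, 377) is 506 mod 377 = 129.

129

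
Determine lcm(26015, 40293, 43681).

3127341195

lcm(26015, 40293) = 26015·40293/gcd = 1048222395/121 = 8662995
lcm(8662995, 43681) = 8662995·43681/gcd = 378408284595/121 = 3127341195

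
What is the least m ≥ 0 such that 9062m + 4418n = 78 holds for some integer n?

Reduce mod 4418: 9062m ≡ 78 (mod 4418). With g = gcd(9062, 4418) = 2 dividing 78, divide through: 4531m ≡ 39 (mod 2209).
Since gcd(4531, 2209) = 1, m ≡ 39·(4531)⁻¹ ≡ 665 (mod 2209). Smallest non-negative: 665.

665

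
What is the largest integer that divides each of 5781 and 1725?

3

Euclid: 5781 = 3·1725 + 606; 1725 = 2·606 + 513; 606 = 1·513 + 93; 513 = 5·93 + 48; 93 = 1·48 + 45; 48 = 1·45 + 3; 45 = 15·3 + 0. Last nonzero remainder: 3.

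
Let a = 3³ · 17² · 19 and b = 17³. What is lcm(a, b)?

max exponent per prime: 3³ · 17³ · 19 = 2520369

2520369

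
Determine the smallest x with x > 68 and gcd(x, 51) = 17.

85

51 = 17·3. Any x with gcd(x, 51) = 17 is a multiple of 17, say 17s, with s coprime to 3.
Need s > 68/17, so s ≥ 5. First s ≥ 5 with gcd(s, 3) = 1 is s = 5. Thus x = 17·5 = 85.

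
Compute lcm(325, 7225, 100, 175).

2629900

lcm(325, 7225) = 325·7225/gcd = 2348125/25 = 93925
lcm(93925, 100) = 93925·100/gcd = 9392500/25 = 375700
lcm(375700, 175) = 375700·175/gcd = 65747500/25 = 2629900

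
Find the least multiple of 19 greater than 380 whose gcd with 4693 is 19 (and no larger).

gcd(x, 4693) = 19 forces 19 | x; write x = 19s. Then gcd(19s, 19·247) = 19·gcd(s, 247), so need gcd(s, 247) = 1.
19s > 380 gives s ≥ 21. The least s ≥ 21 coprime to 247 is 21, so x = 19·21 = 399.

399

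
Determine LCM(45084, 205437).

45084 = 2² · 3 · 13 · 17²; 205437 = 3 · 31 · 47²
max exponents: 2² · 3 · 13 · 17² · 31 · 47² = 3087307236

3087307236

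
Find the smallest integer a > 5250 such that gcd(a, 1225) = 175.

1225 = 175·7. Any a with gcd(a, 1225) = 175 is a multiple of 175, say 175s, with s coprime to 7.
Need s > 5250/175, so s ≥ 31. First s ≥ 31 with gcd(s, 7) = 1 is s = 31. Thus a = 175·31 = 5425.

5425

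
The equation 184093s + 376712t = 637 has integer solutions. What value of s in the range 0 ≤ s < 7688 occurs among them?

Reduce mod 376712: 184093s ≡ 637 (mod 376712). With g = gcd(184093, 376712) = 49 dividing 637, divide through: 3757s ≡ 13 (mod 7688).
Since gcd(3757, 7688) = 1, s ≡ 13·(3757)⁻¹ ≡ 5081 (mod 7688). Smallest non-negative: 5081.

5081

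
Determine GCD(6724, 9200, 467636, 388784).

6724 = 2² · 41²; 9200 = 2⁴ · 5² · 23; 467636 = 2² · 13 · 17 · 23²; 388784 = 2⁴ · 11 · 47²
gcd takes min exponent of each prime: 2² = 4

4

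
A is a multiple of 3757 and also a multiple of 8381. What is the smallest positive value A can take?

gcd first: 8381 = 2·3757 + 867; 3757 = 4·867 + 289; 867 = 3·289 + 0 → gcd = 289
lcm = 3757·8381/gcd = 31487417/289 = 108953

108953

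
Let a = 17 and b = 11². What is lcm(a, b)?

2057

max exponent per prime: 11² · 17 = 2057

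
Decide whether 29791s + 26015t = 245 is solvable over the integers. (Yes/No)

By Bézout, 29791s + 26015t = 245 has integer solutions iff gcd(29791, 26015) | 245.
Euclid: 29791 = 1·26015 + 3776; 26015 = 6·3776 + 3359; 3776 = 1·3359 + 417; 3359 = 8·417 + 23; 417 = 18·23 + 3; 23 = 7·3 + 2; 3 = 1·2 + 1; 2 = 2·1 + 0. gcd = 1; 245 mod 1 = 0. Yes.

Yes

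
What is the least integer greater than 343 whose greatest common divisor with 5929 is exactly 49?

392

gcd(k, 5929) = 49 forces 49 | k; write k = 49s. Then gcd(49s, 49·121) = 49·gcd(s, 121), so need gcd(s, 121) = 1.
49s > 343 gives s ≥ 8. The least s ≥ 8 coprime to 121 is 8, so k = 49·8 = 392.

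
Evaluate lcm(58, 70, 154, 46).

513590

58 = 2 · 29; 70 = 2 · 5 · 7; 154 = 2 · 7 · 11; 46 = 2 · 23
lcm takes max exponent of each prime: 2 · 5 · 7 · 11 · 23 · 29 = 513590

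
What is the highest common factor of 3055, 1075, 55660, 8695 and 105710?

3055 = 5 · 13 · 47; 1075 = 5² · 43; 55660 = 2² · 5 · 11² · 23; 8695 = 5 · 37 · 47; 105710 = 2 · 5 · 11 · 31²
gcd takes min exponent of each prime: 5 = 5

5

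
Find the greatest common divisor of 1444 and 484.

1444 = 2² · 19²
484 = 2² · 11²
Common: 2² = 4

4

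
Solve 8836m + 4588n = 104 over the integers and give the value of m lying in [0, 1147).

Reduce mod 4588: 8836m ≡ 104 (mod 4588). With g = gcd(8836, 4588) = 4 dividing 104, divide through: 2209m ≡ 26 (mod 1147).
Since gcd(2209, 1147) = 1, m ≡ 26·(2209)⁻¹ ≡ 445 (mod 1147). Smallest non-negative: 445.

445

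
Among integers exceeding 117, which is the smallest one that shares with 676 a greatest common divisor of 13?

143

676 = 13·52. Any m with gcd(m, 676) = 13 is a multiple of 13, say 13s, with s coprime to 52.
Need s > 117/13, so s ≥ 10. First s ≥ 10 with gcd(s, 52) = 1 is s = 11. Thus m = 13·11 = 143.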